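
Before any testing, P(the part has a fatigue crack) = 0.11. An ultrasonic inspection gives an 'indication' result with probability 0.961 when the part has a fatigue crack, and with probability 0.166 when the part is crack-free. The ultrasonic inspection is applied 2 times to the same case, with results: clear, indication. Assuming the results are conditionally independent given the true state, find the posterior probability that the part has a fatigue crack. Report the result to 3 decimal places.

With H the event that the part has a fatigue crack, the joint likelihood of the observed sequence is P(data|H) = 0.039·0.961 = 0.037479 and P(data|¬H) = 0.834·0.166 = 0.13844.
Bayes: P(H|data) = 0.11·0.037479 / (0.11·0.037479 + 0.89·0.13844) = 0.0041227/0.12734 = 0.0324.

Posterior P(H) ≈ 0.032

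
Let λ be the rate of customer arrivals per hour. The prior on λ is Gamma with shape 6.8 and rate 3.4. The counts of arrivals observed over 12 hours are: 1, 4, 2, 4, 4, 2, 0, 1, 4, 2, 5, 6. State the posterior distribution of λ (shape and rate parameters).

Total count ∑xᵢ = 35 over n = 12 hours.
Gamma is conjugate to the Poisson likelihood: posterior is Gamma(shape = 6.8+35 = 41.8, rate = 3.4+12 = 15.4).

Posterior: Gamma(shape=41.8, rate=15.4)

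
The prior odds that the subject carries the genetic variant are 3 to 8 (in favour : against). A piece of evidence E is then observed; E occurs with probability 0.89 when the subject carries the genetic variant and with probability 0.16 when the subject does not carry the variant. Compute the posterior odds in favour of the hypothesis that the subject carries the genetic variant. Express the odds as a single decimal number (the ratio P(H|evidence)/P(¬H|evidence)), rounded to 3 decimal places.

Posterior odds ≈ 2.086

Prior odds = 3/8 = 0.37500. In log-odds, ln(0.37500) = -0.98083.
Add log likelihood ratio: ln(5.5625) = 1.7160.
Posterior log-odds = 0.73522, so posterior odds = exp(0.73522) = 2.0859.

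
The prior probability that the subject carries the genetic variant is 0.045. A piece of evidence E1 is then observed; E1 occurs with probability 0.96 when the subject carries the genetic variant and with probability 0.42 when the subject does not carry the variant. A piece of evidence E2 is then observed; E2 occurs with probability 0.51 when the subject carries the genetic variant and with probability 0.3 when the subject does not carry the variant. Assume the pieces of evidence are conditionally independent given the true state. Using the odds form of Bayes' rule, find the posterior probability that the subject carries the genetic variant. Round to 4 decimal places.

Posterior probability ≈ 0.1548

Prior odds = 0.045/(1−0.045) = 0.047120. In log-odds, ln(0.047120) = -3.0550.
Add log likelihood ratios: ln(2.2857) + ln(1.7000) = 1.3573.
Posterior log-odds = -1.6977, so posterior odds = exp(-1.6977) = 0.18310. Converting, P(H|E) = 0.18310/1.1831 = 0.1548.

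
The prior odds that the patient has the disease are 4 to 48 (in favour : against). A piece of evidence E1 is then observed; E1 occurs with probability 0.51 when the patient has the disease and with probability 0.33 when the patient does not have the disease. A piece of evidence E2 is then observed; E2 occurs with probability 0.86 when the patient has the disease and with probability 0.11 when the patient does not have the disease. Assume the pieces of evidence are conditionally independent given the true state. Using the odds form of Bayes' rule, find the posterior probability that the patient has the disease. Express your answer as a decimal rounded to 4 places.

Posterior probability ≈ 0.5017

Prior odds = 4/48 = 0.083333.
Likelihood ratio for E1 = 0.51/0.33 = 1.5455.
Likelihood ratio for E2 = 0.86/0.11 = 7.8182.
Posterior odds = prior odds × LR₁ × LR₂ = 1.0069.
Posterior probability = odds/(1+odds) = 1.0069/2.0069 = 0.5017.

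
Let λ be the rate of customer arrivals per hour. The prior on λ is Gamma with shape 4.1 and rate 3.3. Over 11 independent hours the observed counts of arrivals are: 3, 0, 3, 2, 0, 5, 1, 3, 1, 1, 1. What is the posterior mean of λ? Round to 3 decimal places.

Posterior mean ≈ 1.685

The Poisson likelihood adds the total count to the shape and the number of exposure periods to the rate. Here ∑xᵢ = 20 and n = 11, so shape 4.1→24.1 and rate 3.3→14.3.
Posterior mean = shape/rate = 24.1/14.3 = 1.685.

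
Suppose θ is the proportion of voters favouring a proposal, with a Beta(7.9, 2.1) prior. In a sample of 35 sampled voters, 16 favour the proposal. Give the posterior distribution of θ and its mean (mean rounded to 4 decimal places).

Posterior: Beta(23.9, 21.1); mean ≈ 0.5311

Observing 16 successes and 19 failures updates Beta(7.9, 2.1) by adding the success and failure counts to the two shape parameters: α = 7.9+16 = 23.9, β = 2.1+19 = 21.1.
Posterior mean = α/(α+β) = 23.9/45 = 0.5311.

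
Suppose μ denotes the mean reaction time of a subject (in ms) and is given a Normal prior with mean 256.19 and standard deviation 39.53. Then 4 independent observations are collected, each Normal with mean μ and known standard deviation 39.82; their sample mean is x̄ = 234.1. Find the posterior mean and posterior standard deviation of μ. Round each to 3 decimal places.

Posterior mean ≈ 238.570; posterior SD ≈ 17.782

Prior precision 1/τ₀² = 1/39.53² = 0.00063995; data precision n/σ² = 4/39.82² = 0.00252265.
Posterior precision = 0.00063995 + 0.00252265 = 0.00316260, giving posterior SD = 1/√0.00316260 = 17.782.
Posterior mean = (0.00063995·256.19 + 0.00252265·234.1) / 0.00316260 = 238.570.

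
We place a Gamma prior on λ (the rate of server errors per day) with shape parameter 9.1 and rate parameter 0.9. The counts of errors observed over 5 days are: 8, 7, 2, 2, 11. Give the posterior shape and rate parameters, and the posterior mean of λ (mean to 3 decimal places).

Total count ∑xᵢ = 30 over n = 5 days.
Gamma is conjugate to the Poisson likelihood: posterior is Gamma(shape = 9.1+30 = 39.1, rate = 0.9+5 = 5.9).
E[λ | data] = 39.1/5.9 = 6.627.

Posterior: Gamma(shape=39.1, rate=5.9); mean ≈ 6.627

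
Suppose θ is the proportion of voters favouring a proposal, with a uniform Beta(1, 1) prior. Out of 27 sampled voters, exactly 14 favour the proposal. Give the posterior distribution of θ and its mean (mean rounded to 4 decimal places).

Posterior: Beta(15, 14); mean ≈ 0.5172

Observing 14 successes and 13 failures updates Beta(1, 1) by adding the success and failure counts to the two shape parameters: α = 1+14 = 15, β = 1+13 = 14.
Posterior mean = α/(α+β) = 15/29 = 0.5172.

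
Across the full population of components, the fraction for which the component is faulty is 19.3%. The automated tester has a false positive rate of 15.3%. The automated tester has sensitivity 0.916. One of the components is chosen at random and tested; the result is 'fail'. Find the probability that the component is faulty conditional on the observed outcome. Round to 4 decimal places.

Let H be the event that the component is faulty. P(H) = 0.193, so P(¬H) = 0.807. With E the 'fail' result, P(E|H) = 0.916 and P(E|¬H) = 0.153.
P(E) = 0.916·0.193 + 0.153·0.807 = 0.17679 + 0.12347 = 0.30026.
By Bayes' theorem, P(H|E) = 0.17679 / 0.30026 = 0.5888.

P(H | E) ≈ 0.5888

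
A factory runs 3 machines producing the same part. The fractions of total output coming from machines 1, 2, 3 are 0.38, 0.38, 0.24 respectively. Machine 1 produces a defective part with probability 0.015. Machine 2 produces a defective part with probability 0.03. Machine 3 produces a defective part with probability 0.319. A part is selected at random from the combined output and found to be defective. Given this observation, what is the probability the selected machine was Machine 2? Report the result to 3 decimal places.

P(defective|M1) = 0.015; P(defective|M2) = 0.03; P(defective|M3) = 0.319.
Prior × likelihood for each source: 0.38·0.015=0.005700, 0.38·0.03=0.01140, 0.24·0.319=0.07656. Summing gives P(defective) = 0.093660.
P(Machine 2 | defective) = 0.01140 / 0.093660 = 0.122.

Posterior probability ≈ 0.122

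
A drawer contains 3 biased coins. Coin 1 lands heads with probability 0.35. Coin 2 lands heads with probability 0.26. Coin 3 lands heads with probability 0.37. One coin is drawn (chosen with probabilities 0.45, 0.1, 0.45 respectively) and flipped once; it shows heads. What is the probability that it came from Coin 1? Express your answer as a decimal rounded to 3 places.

P(heads|C1) = 0.35; P(heads|C2) = 0.26; P(heads|C3) = 0.37.
Prior × likelihood for each source: 0.45·0.35=0.1575, 0.1·0.26=0.02600, 0.45·0.37=0.1665. Summing gives P(heads) = 0.35000.
P(Coin 1 | heads) = 0.1575 / 0.35000 = 0.450.

Posterior probability ≈ 0.450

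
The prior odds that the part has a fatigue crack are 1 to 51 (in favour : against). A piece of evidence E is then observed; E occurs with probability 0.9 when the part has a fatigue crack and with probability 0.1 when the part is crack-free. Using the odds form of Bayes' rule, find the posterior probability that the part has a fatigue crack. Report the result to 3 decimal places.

Prior odds = 1/51 = 0.019608.
Likelihood ratio for E = 0.9/0.1 = 9.0000.
Posterior odds = prior odds × LR = 0.17647.
Posterior probability = odds/(1+odds) = 0.17647/1.1765 = 0.150.

Posterior probability ≈ 0.150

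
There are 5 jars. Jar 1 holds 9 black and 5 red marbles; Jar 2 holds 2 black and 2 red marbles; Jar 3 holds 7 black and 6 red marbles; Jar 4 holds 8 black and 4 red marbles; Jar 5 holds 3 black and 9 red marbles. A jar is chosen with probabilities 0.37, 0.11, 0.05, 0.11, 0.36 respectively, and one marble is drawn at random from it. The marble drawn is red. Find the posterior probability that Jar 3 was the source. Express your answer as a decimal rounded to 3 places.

Posterior probability ≈ 0.045

Tabulate prior·likelihood by source: [1] prior 0.37, lik 0.3571, product 0.1321; [2] prior 0.11, lik 0.5, product 0.05500; [3] prior 0.05, lik 0.4615, product 0.02308; [4] prior 0.11, lik 0.3333, product 0.03667; [5] prior 0.36, lik 0.75, product 0.2700.
Normalizing constant = 0.51689; the posterior for Jar 3 is its product over the sum, 0.02308/0.51689 = 0.045.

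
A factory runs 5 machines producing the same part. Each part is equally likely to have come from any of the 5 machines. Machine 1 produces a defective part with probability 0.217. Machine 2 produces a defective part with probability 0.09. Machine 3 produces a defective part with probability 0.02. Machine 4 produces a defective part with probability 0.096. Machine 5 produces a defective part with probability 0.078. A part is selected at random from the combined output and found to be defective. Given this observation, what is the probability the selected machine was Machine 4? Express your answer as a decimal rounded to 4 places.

P(defective|M1) = 0.217; P(defective|M2) = 0.09; P(defective|M3) = 0.02; P(defective|M4) = 0.096; P(defective|M5) = 0.078.
Prior × likelihood for each source: 0.2·0.217=0.04340, 0.2·0.09=0.01800, 0.2·0.02=0.004000, 0.2·0.096=0.01920, 0.2·0.078=0.01560. Summing gives P(defective) = 0.10020.
P(Machine 4 | defective) = 0.01920 / 0.10020 = 0.1916.

Posterior probability ≈ 0.1916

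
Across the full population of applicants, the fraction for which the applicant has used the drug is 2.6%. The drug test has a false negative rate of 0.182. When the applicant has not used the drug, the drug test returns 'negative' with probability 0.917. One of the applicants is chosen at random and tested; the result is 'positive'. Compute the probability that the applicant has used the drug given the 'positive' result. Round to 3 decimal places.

P(H | E) ≈ 0.208

Let H be the event that the applicant has used the drug. P(H) = 0.026, so P(¬H) = 0.974. With E the 'positive' result, P(E|H) = 0.818 and P(E|¬H) = 0.083.
P(E) = 0.818·0.026 + 0.083·0.974 = 0.021268 + 0.080842 = 0.10211.
By Bayes' theorem, P(H|E) = 0.021268 / 0.10211 = 0.208.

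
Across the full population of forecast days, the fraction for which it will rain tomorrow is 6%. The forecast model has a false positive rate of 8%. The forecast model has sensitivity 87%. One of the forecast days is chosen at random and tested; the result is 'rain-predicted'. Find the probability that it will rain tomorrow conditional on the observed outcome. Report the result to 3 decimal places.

Write H for 'it will rain tomorrow'. Prior odds H:¬H = 0.06/0.94 = 0.063830. For the 'rain-predicted' outcome, the likelihood ratio is 0.87/0.08 = 10.875.
Posterior odds = 0.063830 × 10.875 = 0.69415, so P(H|E) = 0.69415/(1+0.69415) = 0.410.

P(H | E) ≈ 0.410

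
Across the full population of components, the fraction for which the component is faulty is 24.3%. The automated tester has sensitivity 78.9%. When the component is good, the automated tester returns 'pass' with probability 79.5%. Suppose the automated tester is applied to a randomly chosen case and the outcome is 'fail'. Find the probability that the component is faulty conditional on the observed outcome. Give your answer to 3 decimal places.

P(H | E) ≈ 0.553

Let H be the event that the component is faulty. P(H) = 0.243, so P(¬H) = 0.757. With E the 'fail' result, P(E|H) = 0.789 and P(E|¬H) = 0.205.
P(E) = 0.789·0.243 + 0.205·0.757 = 0.19173 + 0.15518 = 0.34691.
By Bayes' theorem, P(H|E) = 0.19173 / 0.34691 = 0.553.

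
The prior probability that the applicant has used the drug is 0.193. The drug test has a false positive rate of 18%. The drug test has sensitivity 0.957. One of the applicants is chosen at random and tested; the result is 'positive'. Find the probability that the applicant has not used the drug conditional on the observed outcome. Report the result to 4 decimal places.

Write H for 'the applicant has used the drug'. Prior odds H:¬H = 0.193/0.807 = 0.23916. For the 'positive' outcome, the likelihood ratio is 0.957/0.18 = 5.3167.
Posterior odds = 0.23916 × 5.3167 = 1.2715, so P(H|E) = 1.2715/(1+1.2715) = 0.5598. Then P(¬H|E) = 1 − 0.5598 = 0.4402.

P(¬H | E) ≈ 0.4402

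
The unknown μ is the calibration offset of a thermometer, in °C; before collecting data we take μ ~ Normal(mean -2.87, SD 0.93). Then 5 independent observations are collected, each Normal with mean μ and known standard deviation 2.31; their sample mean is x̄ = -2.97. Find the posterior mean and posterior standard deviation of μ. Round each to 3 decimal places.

With known σ, the Normal prior is conjugate. Weight on the data is w = (n/σ²)/(n/σ² + 1/τ₀²) = 0.937014/(0.937014+1.15620) = 0.44764.
Posterior mean = w·x̄ + (1−w)·μ₀ = 0.44764·-2.97 + 0.55236·-2.87 = -2.915. Posterior variance = 1/(0.937014+1.15620) = 0.477734, so SD = 0.691.

Posterior mean ≈ -2.915; posterior SD ≈ 0.691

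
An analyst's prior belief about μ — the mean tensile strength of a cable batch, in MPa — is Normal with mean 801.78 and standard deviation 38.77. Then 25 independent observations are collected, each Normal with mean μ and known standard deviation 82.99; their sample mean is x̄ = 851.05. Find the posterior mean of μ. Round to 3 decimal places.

Posterior mean ≈ 843.418

With known σ, the Normal prior is conjugate. Weight on the data is w = (n/σ²)/(n/σ² + 1/τ₀²) = 0.00362985/(0.00362985+0.00066529) = 0.84511.
Posterior mean = w·x̄ + (1−w)·μ₀ = 0.84511·851.05 + 0.15489·801.78 = 843.418.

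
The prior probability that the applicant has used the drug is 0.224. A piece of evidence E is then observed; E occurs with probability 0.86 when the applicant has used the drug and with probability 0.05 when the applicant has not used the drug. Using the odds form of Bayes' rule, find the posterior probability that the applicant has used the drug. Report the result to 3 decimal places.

Posterior probability ≈ 0.832

Prior odds = 0.224/(1−0.224) = 0.28866.
Likelihood ratio for E = 0.86/0.05 = 17.200.
Posterior odds = prior odds × LR = 4.9649.
Posterior probability = odds/(1+odds) = 4.9649/5.9649 = 0.832.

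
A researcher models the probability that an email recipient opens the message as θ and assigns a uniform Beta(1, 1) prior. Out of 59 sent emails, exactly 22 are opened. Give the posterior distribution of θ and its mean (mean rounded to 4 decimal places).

The binomial likelihood is conjugate to the Beta prior: with 22 successes and 37 failures, the posterior is Beta(1+22, 1+37) = Beta(23, 38).
E[θ | data] = 23/(23+38) = 0.3770.

Posterior: Beta(23, 38); mean ≈ 0.3770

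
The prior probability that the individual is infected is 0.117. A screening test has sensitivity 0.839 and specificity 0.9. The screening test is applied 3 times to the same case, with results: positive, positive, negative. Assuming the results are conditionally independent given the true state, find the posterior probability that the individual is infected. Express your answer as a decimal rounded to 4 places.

With H the event that the individual is infected, the joint likelihood of the observed sequence is P(data|H) = 0.839·0.839·0.161 = 0.11333 and P(data|¬H) = 0.1·0.1·0.9 = 0.0090000.
Bayes: P(H|data) = 0.117·0.11333 / (0.117·0.11333 + 0.883·0.0090000) = 0.013260/0.021207 = 0.6253.

Posterior P(H) ≈ 0.6253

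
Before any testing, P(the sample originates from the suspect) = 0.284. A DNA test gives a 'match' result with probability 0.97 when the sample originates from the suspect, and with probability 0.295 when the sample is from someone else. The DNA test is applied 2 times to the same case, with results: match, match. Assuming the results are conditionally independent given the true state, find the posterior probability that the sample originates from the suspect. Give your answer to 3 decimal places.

Posterior P(H) ≈ 0.811

With H the event that the sample originates from the suspect, the joint likelihood of the observed sequence is P(data|H) = 0.97·0.97 = 0.94090 and P(data|¬H) = 0.295·0.295 = 0.087025.
Bayes: P(H|data) = 0.284·0.94090 / (0.284·0.94090 + 0.716·0.087025) = 0.26722/0.32953 = 0.8109.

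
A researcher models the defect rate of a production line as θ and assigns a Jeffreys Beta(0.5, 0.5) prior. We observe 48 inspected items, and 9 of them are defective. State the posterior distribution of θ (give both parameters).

Posterior: Beta(9.5, 39.5)

Observing 9 successes and 39 failures updates Beta(0.5, 0.5) by adding the success and failure counts to the two shape parameters: α = 0.5+9 = 9.5, β = 0.5+39 = 39.5.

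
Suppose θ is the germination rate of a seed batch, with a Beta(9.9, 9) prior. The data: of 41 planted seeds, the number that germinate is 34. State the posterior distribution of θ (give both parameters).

Posterior: Beta(43.9, 16)

The binomial likelihood is conjugate to the Beta prior: with 34 successes and 7 failures, the posterior is Beta(9.9+34, 9+7) = Beta(43.9, 16).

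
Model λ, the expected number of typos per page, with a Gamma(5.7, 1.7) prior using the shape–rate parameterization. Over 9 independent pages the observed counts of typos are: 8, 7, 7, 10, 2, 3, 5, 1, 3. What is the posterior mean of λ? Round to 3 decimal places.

Posterior mean ≈ 4.832

Total count ∑xᵢ = 46 over n = 9 pages.
Gamma is conjugate to the Poisson likelihood: posterior is Gamma(shape = 5.7+46 = 51.7, rate = 1.7+9 = 10.7).
Posterior mean = shape/rate = 51.7/10.7 = 4.832.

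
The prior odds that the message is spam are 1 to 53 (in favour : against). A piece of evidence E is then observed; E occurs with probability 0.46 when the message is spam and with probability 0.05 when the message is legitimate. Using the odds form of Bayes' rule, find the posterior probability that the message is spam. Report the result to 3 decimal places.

Prior odds = 1/53 = 0.018868.
Likelihood ratio for E = 0.46/0.05 = 9.2000.
Posterior odds = prior odds × LR = 0.17358.
Posterior probability = odds/(1+odds) = 0.17358/1.1736 = 0.148.

Posterior probability ≈ 0.148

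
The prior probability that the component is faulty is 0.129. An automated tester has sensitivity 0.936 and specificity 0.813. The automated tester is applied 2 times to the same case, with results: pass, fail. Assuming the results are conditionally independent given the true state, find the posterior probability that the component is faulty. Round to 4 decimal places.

Posterior P(H) ≈ 0.0551

Let H be the event that the component is faulty; start with P(H) = 0.129. P('fail'|H) = 0.936, P('fail'|¬H) = 0.187.
Update on result 1 ('pass'): P(H) ← 0.064·0.1290 / (0.064·0.1290 + 0.813·0.8710) = 0.0082560/0.71638 = 0.0115.
Update on result 2 ('fail'): P(H) ← 0.936·0.0115 / (0.936·0.0115 + 0.187·0.9885) = 0.010787/0.19563 = 0.0551.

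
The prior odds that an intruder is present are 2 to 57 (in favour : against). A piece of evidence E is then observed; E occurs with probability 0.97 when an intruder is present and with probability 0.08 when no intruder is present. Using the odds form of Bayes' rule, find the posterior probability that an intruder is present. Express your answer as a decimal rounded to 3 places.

Prior odds = 2/57 = 0.035088.
Likelihood ratio for E = 0.97/0.08 = 12.125.
Posterior odds = prior odds × LR = 0.42544.
Posterior probability = odds/(1+odds) = 0.42544/1.4254 = 0.298.

Posterior probability ≈ 0.298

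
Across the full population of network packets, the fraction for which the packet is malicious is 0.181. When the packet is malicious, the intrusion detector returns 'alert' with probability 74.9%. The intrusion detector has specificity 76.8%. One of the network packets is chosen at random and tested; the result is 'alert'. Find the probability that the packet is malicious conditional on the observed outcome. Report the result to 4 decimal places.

Let H be the event that the packet is malicious. P(H) = 0.181, so P(¬H) = 0.819. With E the 'alert' result, P(E|H) = 0.749 and P(E|¬H) = 0.232.
P(E) = 0.749·0.181 + 0.232·0.819 = 0.13557 + 0.19001 = 0.32558.
By Bayes' theorem, P(H|E) = 0.13557 / 0.32558 = 0.4164.

P(H | E) ≈ 0.4164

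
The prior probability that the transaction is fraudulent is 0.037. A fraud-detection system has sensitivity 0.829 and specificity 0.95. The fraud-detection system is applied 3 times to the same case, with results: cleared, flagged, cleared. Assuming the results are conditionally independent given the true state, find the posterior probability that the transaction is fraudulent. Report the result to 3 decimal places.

Posterior P(H) ≈ 0.020

With H the event that the transaction is fraudulent, the joint likelihood of the observed sequence is P(data|H) = 0.171·0.829·0.171 = 0.024241 and P(data|¬H) = 0.95·0.05·0.95 = 0.045125.
Bayes: P(H|data) = 0.037·0.024241 / (0.037·0.024241 + 0.963·0.045125) = 0.00089691/0.044352 = 0.0202.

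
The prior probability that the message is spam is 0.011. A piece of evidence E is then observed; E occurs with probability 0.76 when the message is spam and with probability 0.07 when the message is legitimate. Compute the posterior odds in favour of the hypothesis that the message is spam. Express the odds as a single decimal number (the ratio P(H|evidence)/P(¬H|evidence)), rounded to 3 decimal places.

Posterior odds ≈ 0.121

Prior odds = 0.011/(1−0.011) = 0.011122. In log-odds, ln(0.011122) = -4.4988.
Add log likelihood ratio: ln(10.857) = 2.3848.
Posterior log-odds = -2.1140, so posterior odds = exp(-2.1140) = 0.12076.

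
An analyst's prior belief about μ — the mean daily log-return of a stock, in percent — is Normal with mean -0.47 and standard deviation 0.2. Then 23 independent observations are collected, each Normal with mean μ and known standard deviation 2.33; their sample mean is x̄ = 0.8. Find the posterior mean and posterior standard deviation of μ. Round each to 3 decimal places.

Posterior mean ≈ -0.286; posterior SD ≈ 0.185

With known σ, the Normal prior is conjugate. Weight on the data is w = (n/σ²)/(n/σ² + 1/τ₀²) = 4.23659/(4.23659+25.0000) = 0.14491.
Posterior mean = w·x̄ + (1−w)·μ₀ = 0.14491·0.8 + 0.85509·-0.47 = -0.286. Posterior variance = 1/(4.23659+25.0000) = 0.0342037, so SD = 0.185.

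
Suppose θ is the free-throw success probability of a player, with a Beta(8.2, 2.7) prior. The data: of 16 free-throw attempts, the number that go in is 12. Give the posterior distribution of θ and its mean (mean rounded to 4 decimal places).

Observing 12 successes and 4 failures updates Beta(8.2, 2.7) by adding the success and failure counts to the two shape parameters: α = 8.2+12 = 20.2, β = 2.7+4 = 6.7.
E[θ | data] = 20.2/(20.2+6.7) = 0.7509.

Posterior: Beta(20.2, 6.7); mean ≈ 0.7509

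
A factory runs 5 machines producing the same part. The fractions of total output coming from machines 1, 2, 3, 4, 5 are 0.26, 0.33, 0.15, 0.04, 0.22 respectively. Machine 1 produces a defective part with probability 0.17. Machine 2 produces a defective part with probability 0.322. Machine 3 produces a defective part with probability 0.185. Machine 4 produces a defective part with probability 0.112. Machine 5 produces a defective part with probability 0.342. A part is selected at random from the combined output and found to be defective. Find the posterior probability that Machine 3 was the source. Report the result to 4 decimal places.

Tabulate prior·likelihood by source: [1] prior 0.26, lik 0.17, product 0.04420; [2] prior 0.33, lik 0.322, product 0.1063; [3] prior 0.15, lik 0.185, product 0.02775; [4] prior 0.04, lik 0.112, product 0.004480; [5] prior 0.22, lik 0.342, product 0.07524.
Normalizing constant = 0.25793; the posterior for Machine 3 is its product over the sum, 0.02775/0.25793 = 0.1076.

Posterior probability ≈ 0.1076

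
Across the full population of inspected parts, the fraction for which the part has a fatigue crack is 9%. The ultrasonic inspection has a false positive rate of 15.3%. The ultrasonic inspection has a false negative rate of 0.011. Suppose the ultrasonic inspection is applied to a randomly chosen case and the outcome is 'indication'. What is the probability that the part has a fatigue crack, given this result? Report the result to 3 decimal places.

Let H be the event that the part has a fatigue crack. P(H) = 0.09, so P(¬H) = 0.91. With E the 'indication' result, P(E|H) = 0.989 and P(E|¬H) = 0.153.
P(E) = 0.989·0.09 + 0.153·0.91 = 0.089010 + 0.13923 = 0.22824.
By Bayes' theorem, P(H|E) = 0.089010 / 0.22824 = 0.390.

P(H | E) ≈ 0.390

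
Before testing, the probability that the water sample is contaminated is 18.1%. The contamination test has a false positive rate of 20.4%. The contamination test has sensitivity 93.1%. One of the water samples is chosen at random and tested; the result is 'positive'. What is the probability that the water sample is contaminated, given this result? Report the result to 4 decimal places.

Write H for 'the water sample is contaminated'. Prior odds H:¬H = 0.181/0.819 = 0.22100. For the 'positive' outcome, the likelihood ratio is 0.931/0.204 = 4.5637.
Posterior odds = 0.22100 × 4.5637 = 1.0086, so P(H|E) = 1.0086/(1+1.0086) = 0.5021.

P(H | E) ≈ 0.5021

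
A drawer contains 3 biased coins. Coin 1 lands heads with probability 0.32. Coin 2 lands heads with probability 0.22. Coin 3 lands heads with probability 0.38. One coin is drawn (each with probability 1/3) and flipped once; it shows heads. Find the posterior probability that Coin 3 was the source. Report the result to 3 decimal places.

Posterior probability ≈ 0.413

Tabulate prior·likelihood by source: [1] prior 0.333333, lik 0.32, product 0.1067; [2] prior 0.333333, lik 0.22, product 0.07333; [3] prior 0.333333, lik 0.38, product 0.1267.
Normalizing constant = 0.30667; the posterior for Coin 3 is its product over the sum, 0.1267/0.30667 = 0.413.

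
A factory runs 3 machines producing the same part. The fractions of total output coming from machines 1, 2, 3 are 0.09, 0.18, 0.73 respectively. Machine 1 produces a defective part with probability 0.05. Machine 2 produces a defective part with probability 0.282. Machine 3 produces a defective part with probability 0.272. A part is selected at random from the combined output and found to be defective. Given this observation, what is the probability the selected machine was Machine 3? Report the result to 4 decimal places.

P(defective|M1) = 0.05; P(defective|M2) = 0.282; P(defective|M3) = 0.272.
Prior × likelihood for each source: 0.09·0.05=0.004500, 0.18·0.282=0.05076, 0.73·0.272=0.1986. Summing gives P(defective) = 0.25382.
P(Machine 3 | defective) = 0.1986 / 0.25382 = 0.7823.

Posterior probability ≈ 0.7823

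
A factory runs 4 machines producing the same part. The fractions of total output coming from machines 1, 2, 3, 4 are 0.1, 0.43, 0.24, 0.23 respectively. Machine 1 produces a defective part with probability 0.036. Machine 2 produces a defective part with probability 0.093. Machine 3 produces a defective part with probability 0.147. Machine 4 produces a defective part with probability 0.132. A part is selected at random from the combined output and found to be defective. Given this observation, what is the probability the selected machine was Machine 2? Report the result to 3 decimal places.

Tabulate prior·likelihood by source: [1] prior 0.1, lik 0.036, product 0.003600; [2] prior 0.43, lik 0.093, product 0.03999; [3] prior 0.24, lik 0.147, product 0.03528; [4] prior 0.23, lik 0.132, product 0.03036.
Normalizing constant = 0.10923; the posterior for Machine 2 is its product over the sum, 0.03999/0.10923 = 0.366.

Posterior probability ≈ 0.366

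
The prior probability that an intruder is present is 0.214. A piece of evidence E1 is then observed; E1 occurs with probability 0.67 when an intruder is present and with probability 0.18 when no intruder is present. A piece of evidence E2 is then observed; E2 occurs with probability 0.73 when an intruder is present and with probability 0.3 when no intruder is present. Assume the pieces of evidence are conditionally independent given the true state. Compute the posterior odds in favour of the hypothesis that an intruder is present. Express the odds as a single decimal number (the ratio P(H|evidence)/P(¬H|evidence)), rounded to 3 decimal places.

Posterior odds ≈ 2.466

Prior odds = 0.214/(1−0.214) = 0.27226.
Likelihood ratio for E1 = 0.67/0.18 = 3.7222.
Likelihood ratio for E2 = 0.73/0.3 = 2.4333.
Posterior odds = prior odds × LR₁ × LR₂ = 2.4660.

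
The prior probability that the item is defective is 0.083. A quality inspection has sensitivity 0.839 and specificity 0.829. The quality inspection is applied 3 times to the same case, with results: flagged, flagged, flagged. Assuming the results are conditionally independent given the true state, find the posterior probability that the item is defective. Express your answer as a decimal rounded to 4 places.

Posterior P(H) ≈ 0.9145

Let H be the event that the item is defective; start with P(H) = 0.083. P('flagged'|H) = 0.839, P('flagged'|¬H) = 0.171.
Update on result 1 ('flagged'): P(H) ← 0.839·0.0830 / (0.839·0.0830 + 0.171·0.9170) = 0.069637/0.22644 = 0.3075.
Update on result 2 ('flagged'): P(H) ← 0.839·0.3075 / (0.839·0.3075 + 0.171·0.6925) = 0.25801/0.37643 = 0.6854.
Update on result 3 ('flagged'): P(H) ← 0.839·0.6854 / (0.839·0.6854 + 0.171·0.3146) = 0.57507/0.62887 = 0.9145.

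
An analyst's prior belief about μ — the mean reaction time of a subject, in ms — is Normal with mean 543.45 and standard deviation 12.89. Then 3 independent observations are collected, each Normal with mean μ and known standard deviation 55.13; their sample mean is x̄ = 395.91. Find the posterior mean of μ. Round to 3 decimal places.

Prior precision 1/τ₀² = 1/12.89² = 0.00601858; data precision n/σ² = 3/55.13² = 0.00098706.
Posterior precision = 0.00601858 + 0.00098706 = 0.00700565.
Posterior mean = (0.00601858·543.45 + 0.00098706·395.91) / 0.00700565 = 522.662.

Posterior mean ≈ 522.662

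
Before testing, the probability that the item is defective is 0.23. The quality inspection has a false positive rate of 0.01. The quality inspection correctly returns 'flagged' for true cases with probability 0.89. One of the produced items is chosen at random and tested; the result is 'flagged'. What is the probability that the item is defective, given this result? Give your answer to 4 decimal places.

Write H for 'the item is defective'. Prior odds H:¬H = 0.23/0.77 = 0.29870. For the 'flagged' outcome, the likelihood ratio is 0.89/0.01 = 89.000.
Posterior odds = 0.29870 × 89.000 = 26.584, so P(H|E) = 26.584/(1+26.584) = 0.9637.

P(H | E) ≈ 0.9637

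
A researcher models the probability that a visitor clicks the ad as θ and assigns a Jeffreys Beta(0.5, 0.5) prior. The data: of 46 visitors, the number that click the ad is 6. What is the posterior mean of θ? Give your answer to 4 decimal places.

The binomial likelihood is conjugate to the Beta prior: with 6 successes and 40 failures, the posterior is Beta(0.5+6, 0.5+40) = Beta(6.5, 40.5).
Posterior mean = α/(α+β) = 6.5/47 = 0.1383.

Posterior mean ≈ 0.1383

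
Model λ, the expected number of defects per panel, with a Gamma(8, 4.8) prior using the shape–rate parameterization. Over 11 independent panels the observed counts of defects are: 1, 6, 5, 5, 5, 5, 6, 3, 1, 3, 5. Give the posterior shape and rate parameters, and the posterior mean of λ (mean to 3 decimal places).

Posterior: Gamma(shape=53, rate=15.8); mean ≈ 3.354

The Poisson likelihood adds the total count to the shape and the number of exposure periods to the rate. Here ∑xᵢ = 45 and n = 11, so shape 8→53 and rate 4.8→15.8.
Posterior mean = shape/rate = 53/15.8 = 3.354.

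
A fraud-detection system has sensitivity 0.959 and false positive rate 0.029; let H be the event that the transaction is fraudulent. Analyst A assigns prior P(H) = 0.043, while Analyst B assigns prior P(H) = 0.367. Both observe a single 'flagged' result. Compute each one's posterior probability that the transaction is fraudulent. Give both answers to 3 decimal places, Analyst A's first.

The likelihood ratio for a 'flagged' result is 0.959/0.029 = 33.069.
Analyst A: prior odds 0.043/0.957 = 0.044932; posterior odds 1.4859; posterior probability 0.598.
Analyst B: prior odds 0.367/0.633 = 0.57978; posterior odds 19.173; posterior probability 0.950.

Analyst A: 0.598; Analyst B: 0.950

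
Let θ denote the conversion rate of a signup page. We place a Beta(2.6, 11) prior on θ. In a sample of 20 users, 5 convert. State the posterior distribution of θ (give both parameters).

Posterior: Beta(7.6, 26)

Observing 5 successes and 15 failures updates Beta(2.6, 11) by adding the success and failure counts to the two shape parameters: α = 2.6+5 = 7.6, β = 11+15 = 26.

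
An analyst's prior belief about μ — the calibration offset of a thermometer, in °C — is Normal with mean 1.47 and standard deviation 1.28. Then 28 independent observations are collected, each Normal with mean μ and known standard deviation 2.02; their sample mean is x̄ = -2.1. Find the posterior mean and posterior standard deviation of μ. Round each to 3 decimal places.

Posterior mean ≈ -1.808; posterior SD ≈ 0.366

With known σ, the Normal prior is conjugate. Weight on the data is w = (n/σ²)/(n/σ² + 1/τ₀²) = 6.86207/(6.86207+0.610352) = 0.91832.
Posterior mean = w·x̄ + (1−w)·μ₀ = 0.91832·-2.1 + 0.081681·1.47 = -1.808. Posterior variance = 1/(6.86207+0.610352) = 0.133825, so SD = 0.366.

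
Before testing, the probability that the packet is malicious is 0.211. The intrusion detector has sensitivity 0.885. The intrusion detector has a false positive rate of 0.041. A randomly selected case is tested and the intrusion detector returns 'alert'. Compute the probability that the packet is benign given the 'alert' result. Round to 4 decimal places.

Let H be the event that the packet is malicious. P(H) = 0.211, so P(¬H) = 0.789. With E the 'alert' result, P(E|H) = 0.885 and P(E|¬H) = 0.041.
P(E) = 0.885·0.211 + 0.041·0.789 = 0.18673 + 0.032349 = 0.21908.
By Bayes' theorem, P(H|E) = 0.18673 / 0.21908 = 0.8523. Hence P(¬H|E) = 1 − 0.8523 = 0.1477.

P(¬H | E) ≈ 0.1477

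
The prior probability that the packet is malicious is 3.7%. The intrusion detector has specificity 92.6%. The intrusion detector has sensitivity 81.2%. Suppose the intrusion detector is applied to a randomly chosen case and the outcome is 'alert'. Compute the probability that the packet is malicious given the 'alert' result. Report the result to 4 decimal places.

P(H | E) ≈ 0.2966

Write H for 'the packet is malicious'. Prior odds H:¬H = 0.037/0.963 = 0.038422. For the 'alert' outcome, the likelihood ratio is 0.812/0.074 = 10.973.
Posterior odds = 0.038422 × 10.973 = 0.42160, so P(H|E) = 0.42160/(1+0.42160) = 0.2966.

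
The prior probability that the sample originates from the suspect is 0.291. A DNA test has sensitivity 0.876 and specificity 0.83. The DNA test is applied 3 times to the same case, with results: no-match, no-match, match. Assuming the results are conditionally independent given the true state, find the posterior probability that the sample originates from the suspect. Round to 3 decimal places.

Posterior P(H) ≈ 0.045

Let H be the event that the sample originates from the suspect; start with P(H) = 0.291. P('match'|H) = 0.876, P('match'|¬H) = 0.17.
Update on result 1 ('no-match'): P(H) ← 0.124·0.2910 / (0.124·0.2910 + 0.83·0.7090) = 0.036084/0.62455 = 0.0578.
Update on result 2 ('no-match'): P(H) ← 0.124·0.0578 / (0.124·0.0578 + 0.83·0.9422) = 0.0071642/0.78921 = 0.0091.
Update on result 3 ('match'): P(H) ← 0.876·0.0091 / (0.876·0.0091 + 0.17·0.9909) = 0.0079520/0.17641 = 0.0451.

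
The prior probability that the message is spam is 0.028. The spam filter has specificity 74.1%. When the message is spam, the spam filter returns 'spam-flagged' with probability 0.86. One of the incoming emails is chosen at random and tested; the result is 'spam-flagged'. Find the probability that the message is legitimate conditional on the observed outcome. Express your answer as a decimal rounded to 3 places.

P(¬H | E) ≈ 0.913

Let H be the event that the message is spam. P(H) = 0.028, so P(¬H) = 0.972. With E the 'spam-flagged' result, P(E|H) = 0.86 and P(E|¬H) = 0.259.
P(E) = 0.86·0.028 + 0.259·0.972 = 0.024080 + 0.25175 = 0.27583.
By Bayes' theorem, P(H|E) = 0.024080 / 0.27583 = 0.087. Hence P(¬H|E) = 1 − 0.087 = 0.913.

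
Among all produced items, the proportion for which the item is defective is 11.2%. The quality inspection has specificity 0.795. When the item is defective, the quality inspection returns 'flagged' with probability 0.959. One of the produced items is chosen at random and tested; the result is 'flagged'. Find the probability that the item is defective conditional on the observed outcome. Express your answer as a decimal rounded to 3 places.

Let H be the event that the item is defective. P(H) = 0.112, so P(¬H) = 0.888. With E the 'flagged' result, P(E|H) = 0.959 and P(E|¬H) = 0.205.
P(E) = 0.959·0.112 + 0.205·0.888 = 0.10741 + 0.18204 = 0.28945.
By Bayes' theorem, P(H|E) = 0.10741 / 0.28945 = 0.371.

P(H | E) ≈ 0.371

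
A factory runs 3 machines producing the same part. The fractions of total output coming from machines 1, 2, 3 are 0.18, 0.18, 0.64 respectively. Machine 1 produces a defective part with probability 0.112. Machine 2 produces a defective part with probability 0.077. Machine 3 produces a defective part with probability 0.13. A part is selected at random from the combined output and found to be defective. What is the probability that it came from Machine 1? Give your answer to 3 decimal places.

Posterior probability ≈ 0.172

Tabulate prior·likelihood by source: [1] prior 0.18, lik 0.112, product 0.02016; [2] prior 0.18, lik 0.077, product 0.01386; [3] prior 0.64, lik 0.13, product 0.08320.
Normalizing constant = 0.11722; the posterior for Machine 1 is its product over the sum, 0.02016/0.11722 = 0.172.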